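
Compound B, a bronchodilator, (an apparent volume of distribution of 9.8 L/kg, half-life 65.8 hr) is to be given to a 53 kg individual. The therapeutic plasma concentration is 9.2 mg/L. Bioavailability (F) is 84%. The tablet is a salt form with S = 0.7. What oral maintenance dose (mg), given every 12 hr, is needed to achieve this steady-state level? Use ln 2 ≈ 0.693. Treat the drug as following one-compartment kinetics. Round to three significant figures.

Vd(total) = 53 kg × 9.8 L/kg = 519.4 L
CL = 0.693 × Vd / t½ = 0.693 × 519.4 / 65.8 = 5.470 L/h
D = CL × Css × τ / F / S = 5.470 × 9.2 × 12 / 0.84 / 0.7 = 1027 mg

1030 mg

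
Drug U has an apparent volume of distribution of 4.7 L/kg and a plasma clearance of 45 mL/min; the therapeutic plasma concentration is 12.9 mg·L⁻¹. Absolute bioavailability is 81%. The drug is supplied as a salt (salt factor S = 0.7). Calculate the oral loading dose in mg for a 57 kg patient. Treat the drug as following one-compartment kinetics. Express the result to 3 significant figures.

Total Vd = 4.7 × 57 = 267.9 L
LD = Vd × C / F / S = 267.9 × 12.90 / 0.81 / 0.7 = 6095 mg

6100 mg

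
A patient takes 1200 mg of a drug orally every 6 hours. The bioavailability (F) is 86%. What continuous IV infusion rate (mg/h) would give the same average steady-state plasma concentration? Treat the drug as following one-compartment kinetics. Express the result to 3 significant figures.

172 mg/h

Equivalent systemic input: infusion rate = F·D/τ.
Rate = 0.86 × 1200 / 6 = 172.0 mg/h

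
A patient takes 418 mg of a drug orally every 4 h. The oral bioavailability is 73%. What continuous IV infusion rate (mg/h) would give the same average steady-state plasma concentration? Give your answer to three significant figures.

Equivalent systemic input: infusion rate = F·D/τ.
Rate = 0.73 × 418 / 4 = 76.29 mg/h

76.3 mg/h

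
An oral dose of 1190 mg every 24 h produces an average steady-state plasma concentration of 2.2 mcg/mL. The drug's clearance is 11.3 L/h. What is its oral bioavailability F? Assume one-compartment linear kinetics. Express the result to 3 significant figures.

0.501

F·D/τ = CL·Css at steady state → F = CL·Css·τ / D.
F = 11.3 × 2.2 × 24 / 1190 = 0.501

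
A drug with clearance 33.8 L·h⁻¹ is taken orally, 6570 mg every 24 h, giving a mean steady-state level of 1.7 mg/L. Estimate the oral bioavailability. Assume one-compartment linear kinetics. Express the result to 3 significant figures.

0.210

F·D/τ = CL·Css at steady state → F = CL·Css·τ / D.
F = 33.8 × 1.7 × 24 / 6570 = 0.210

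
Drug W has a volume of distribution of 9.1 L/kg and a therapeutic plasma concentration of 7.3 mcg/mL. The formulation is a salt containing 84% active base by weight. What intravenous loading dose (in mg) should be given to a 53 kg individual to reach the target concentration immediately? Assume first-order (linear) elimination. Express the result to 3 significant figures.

Total Vd = 9.1 × 53 = 482.3 L
LD = Vd × C / S = 482.3 × 7.300 / 0.84 = 4191 mg

4190 mg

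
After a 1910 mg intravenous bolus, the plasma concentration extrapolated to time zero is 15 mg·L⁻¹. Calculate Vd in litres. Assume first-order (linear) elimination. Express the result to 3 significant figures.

127 L

Immediately after an IV bolus, C₀ = Dose / Vd, so Vd = Dose / C₀.
Vd = 1910 / 15 = 127.3 L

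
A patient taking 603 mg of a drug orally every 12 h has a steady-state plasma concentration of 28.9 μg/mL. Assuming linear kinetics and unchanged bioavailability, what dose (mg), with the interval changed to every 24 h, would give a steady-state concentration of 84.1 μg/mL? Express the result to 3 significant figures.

3510 mg

With linear kinetics, Css is proportional to dose rate (D/τ) at fixed clearance.
D₂ = D₁ × (Css,target / Css,current) × (τ₂/τ₁) = 603 × (84.1/28.9) × (24/12) = 3510 mg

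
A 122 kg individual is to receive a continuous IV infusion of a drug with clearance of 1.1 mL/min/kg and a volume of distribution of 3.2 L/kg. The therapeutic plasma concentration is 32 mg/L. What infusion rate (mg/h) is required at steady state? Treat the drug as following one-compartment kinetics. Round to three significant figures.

258 mg/h

CL = 1.1 mL/min/kg × 122 kg = 134.2 mL/min = 134.2 × 60/1000 = 8.052 L/h
Rate = CL × Css = 8.052 × 32 = 257.7 mg/h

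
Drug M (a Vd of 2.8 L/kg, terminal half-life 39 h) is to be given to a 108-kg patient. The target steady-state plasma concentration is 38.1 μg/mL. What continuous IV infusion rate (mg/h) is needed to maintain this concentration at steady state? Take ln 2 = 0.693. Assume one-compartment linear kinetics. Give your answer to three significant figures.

205 mg/h

Vd(total) = 108 kg × 2.8 L/kg = 302.4 L
CL = 0.693 × Vd / t½ = 0.693 × 302.4 / 39 = 5.373 L/h
Infusion rate = CL × Css = 5.373 × 38.1 = 204.7 mg/h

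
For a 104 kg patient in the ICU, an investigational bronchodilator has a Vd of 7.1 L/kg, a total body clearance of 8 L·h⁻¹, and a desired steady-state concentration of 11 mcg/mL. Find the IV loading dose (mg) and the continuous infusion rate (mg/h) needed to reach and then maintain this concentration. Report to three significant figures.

Total Vd = 7.1 × 104 = 738.4 L
LD = Vd · C_target = 738.4 × 11 = 8122 mg
Maintenance: replace elimination → rate = CL × Css = 8.000 × 11 = 88.00 mg/h

(a) 8120 mg; (b) 88.0 mg/h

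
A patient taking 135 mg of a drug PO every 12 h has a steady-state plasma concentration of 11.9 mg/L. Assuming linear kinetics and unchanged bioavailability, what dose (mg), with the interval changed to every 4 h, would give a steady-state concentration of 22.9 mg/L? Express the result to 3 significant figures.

With linear kinetics, Css is proportional to dose rate (D/τ) at fixed clearance.
D₂ = D₁ × (Css,target / Css,current) × (τ₂/τ₁) = 135 × (22.9/11.9) × (4/12) = 86.60 mg

86.6 mg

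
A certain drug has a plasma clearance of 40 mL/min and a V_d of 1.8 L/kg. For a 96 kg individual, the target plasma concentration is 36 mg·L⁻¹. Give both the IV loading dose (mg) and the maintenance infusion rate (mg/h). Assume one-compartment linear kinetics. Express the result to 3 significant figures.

(a) 6220 mg; (b) 86.4 mg/h

Total Vd = 1.8 × 96 = 172.8 L
Loading: fill Vd to C_target → 172.8 L × 36 mg/L = 6221 mg
CL = 40 mL/min × 60/1000 = 2.400 L/h
Maintenance infusion rate = CL × Css = 2.400 × 36 = 86.40 mg/h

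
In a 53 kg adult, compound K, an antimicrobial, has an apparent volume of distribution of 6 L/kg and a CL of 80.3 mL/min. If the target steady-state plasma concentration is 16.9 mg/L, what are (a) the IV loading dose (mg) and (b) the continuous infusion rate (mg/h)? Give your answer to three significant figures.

(a) 5370 mg; (b) 81.4 mg/h

Total Vd = 6 × 53 = 318.0 L
Loading: fill Vd to C_target → 318.0 L × 16.9 mg/L = 5374 mg
CL = 80.3 mL/min × 60/1000 = 4.818 L/h
Maintenance infusion rate = CL × Css = 4.818 × 16.9 = 81.42 mg/h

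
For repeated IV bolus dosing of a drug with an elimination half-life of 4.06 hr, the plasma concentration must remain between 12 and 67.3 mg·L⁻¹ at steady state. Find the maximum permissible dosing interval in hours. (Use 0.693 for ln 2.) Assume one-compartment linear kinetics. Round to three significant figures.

10.1 h

k = 0.693 / t½ = 0.693 / 4.06 = 0.1707 h⁻¹
Between IV bolus doses, concentration decays as C = C₀·e^(−kτ), so C_peak/C_trough = e^(kτ).
τ_max = ln(C_peak/C_trough) / k = ln(67.3/12) / 0.1707 = 1.724 / 0.1707 = 10.10 h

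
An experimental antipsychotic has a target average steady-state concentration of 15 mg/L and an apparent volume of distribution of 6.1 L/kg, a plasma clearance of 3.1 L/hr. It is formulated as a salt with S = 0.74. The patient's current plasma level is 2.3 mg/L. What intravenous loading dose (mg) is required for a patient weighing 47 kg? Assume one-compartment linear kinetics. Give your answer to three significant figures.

4920 mg

Vd(total) = 47 kg × 6.1 L/kg = 286.7 L
LD is governed by Vd — clearance does not enter the loading-dose calculation.
Concentration deficit ΔC = 15 − 2.3 = 12.70 mg/L
LD = Vd × ΔC / S = 286.7 × 12.70 / 0.74 = 4920 mg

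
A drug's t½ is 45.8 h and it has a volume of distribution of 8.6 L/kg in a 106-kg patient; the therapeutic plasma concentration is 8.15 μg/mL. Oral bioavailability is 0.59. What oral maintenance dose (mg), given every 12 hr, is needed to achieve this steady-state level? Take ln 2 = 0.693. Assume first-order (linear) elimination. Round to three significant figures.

Vd(total) = 106 kg × 8.6 L/kg = 911.6 L
CL = 0.693 × Vd / t½ = 0.693 × 911.6 / 45.8 = 13.79 L/h
D = CL × Css × τ / F = 13.79 × 8.15 × 12 / 0.59 = 2286 mg

2290 mg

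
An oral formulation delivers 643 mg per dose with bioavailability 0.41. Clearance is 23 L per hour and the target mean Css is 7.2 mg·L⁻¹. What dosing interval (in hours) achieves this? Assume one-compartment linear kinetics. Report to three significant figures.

1.59 h

F·D/τ = CL·Css → τ = F·D / (CL·Css).
τ = 0.41 × 643 / (23 × 7.2) = 1.592 h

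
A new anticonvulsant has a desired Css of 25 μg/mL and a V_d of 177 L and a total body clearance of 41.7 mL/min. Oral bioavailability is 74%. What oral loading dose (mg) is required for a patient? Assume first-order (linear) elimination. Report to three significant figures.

5980 mg

LD = Vd × C / F = 177.0 × 25.00 / 0.74 = 5980 mg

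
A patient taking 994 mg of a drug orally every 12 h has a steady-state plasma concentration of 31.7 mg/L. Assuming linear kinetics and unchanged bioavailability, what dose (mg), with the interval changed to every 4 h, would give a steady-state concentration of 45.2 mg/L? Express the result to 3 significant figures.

With linear kinetics, Css is proportional to dose rate (D/τ) at fixed clearance.
D₂ = D₁ × (Css,target / Css,current) × (τ₂/τ₁) = 994 × (45.2/31.7) × (4/12) = 472.4 mg

472 mg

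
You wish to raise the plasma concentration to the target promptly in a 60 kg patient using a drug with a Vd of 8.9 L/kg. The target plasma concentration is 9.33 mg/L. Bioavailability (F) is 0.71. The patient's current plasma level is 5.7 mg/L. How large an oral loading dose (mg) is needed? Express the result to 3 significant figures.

2730 mg

Vd = 8.9 L/kg × 60 kg = 534.0 L
Concentration deficit ΔC = 9.33 − 5.7 = 3.630 mg/L
LD = Vd × ΔC / F = 534.0 × 3.630 / 0.71 = 2730 mg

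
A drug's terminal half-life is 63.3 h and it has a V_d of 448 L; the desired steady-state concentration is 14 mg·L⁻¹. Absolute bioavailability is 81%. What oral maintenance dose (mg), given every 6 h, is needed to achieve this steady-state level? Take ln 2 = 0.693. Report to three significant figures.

CL = 0.693 × Vd / t½ = 0.693 × 448.0 / 63.3 = 4.905 L/h
D = CL × Css × τ / F = 4.905 × 14 × 6 / 0.81 = 508.7 mg

509 mg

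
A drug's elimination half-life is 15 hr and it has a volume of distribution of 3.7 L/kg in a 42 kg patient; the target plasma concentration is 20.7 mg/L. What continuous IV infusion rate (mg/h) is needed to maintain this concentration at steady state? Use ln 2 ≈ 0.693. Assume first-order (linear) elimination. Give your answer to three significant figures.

Vd(total) = 42 kg × 3.7 L/kg = 155.4 L
CL = ln 2 · Vd / t½ = 0.693 × 155.4 / 15 = 7.179 L/h
Infusion rate = CL × Css = 7.179 × 20.7 = 148.6 mg/h

149 mg/h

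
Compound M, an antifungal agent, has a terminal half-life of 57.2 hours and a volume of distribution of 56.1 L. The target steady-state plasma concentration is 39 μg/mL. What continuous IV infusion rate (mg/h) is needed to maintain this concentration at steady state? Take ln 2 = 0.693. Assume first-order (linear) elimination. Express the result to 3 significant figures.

26.5 mg/h

CL = 0.693 × Vd / t½ = 0.693 × 56.10 / 57.2 = 0.6797 L/h
Infusion rate = CL × Css = 0.6797 × 39 = 26.51 mg/h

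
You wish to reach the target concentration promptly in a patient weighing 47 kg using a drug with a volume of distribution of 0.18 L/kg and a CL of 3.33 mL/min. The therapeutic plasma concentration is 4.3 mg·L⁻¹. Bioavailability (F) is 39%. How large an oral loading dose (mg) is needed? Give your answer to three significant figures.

Total Vd = 0.18 × 47 = 8.460 L
LD = Vd × C / F = 8.460 × 4.300 / 0.39 = 93.28 mg

93.3 mg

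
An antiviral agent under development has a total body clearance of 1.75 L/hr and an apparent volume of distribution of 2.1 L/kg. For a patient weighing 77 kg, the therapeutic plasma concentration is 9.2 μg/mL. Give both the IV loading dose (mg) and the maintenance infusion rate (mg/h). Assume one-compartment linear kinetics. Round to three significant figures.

Total Vd = 2.1 × 77 = 161.7 L
LD = Vd · C_target = 161.7 × 9.2 = 1488 mg
Infusion rate = 1.750 L/h × 9.2 mg/L = 16.10 mg/h

(a) 1490 mg; (b) 16.1 mg/h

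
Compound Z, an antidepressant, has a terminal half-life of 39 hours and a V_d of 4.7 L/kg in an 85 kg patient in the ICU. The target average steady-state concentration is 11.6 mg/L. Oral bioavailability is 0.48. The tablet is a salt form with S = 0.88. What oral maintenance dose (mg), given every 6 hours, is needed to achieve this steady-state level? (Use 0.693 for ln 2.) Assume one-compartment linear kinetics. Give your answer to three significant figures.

1170 mg

Total Vd = 4.7 × 85 = 399.5 L
k = 0.693/39 = 0.01777 h⁻¹, so CL = k·Vd = 0.01777 × 399.5 = 7.099 L/h
D = CL × Css × τ / F / S = 7.099 × 11.6 × 6 / 0.48 / 0.88 = 1170 mg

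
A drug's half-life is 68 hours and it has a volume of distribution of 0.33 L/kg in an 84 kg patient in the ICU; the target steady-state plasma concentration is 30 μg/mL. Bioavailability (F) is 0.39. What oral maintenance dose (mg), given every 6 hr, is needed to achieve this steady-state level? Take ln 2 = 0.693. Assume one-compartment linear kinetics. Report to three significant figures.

130 mg

Total Vd = 0.33 × 84 = 27.72 L
CL = ln 2 · Vd / t½ = 0.693 × 27.72 / 68 = 0.2825 L/h
D = CL × Css × τ / F = 0.2825 × 30 × 6 / 0.39 = 130.4 mg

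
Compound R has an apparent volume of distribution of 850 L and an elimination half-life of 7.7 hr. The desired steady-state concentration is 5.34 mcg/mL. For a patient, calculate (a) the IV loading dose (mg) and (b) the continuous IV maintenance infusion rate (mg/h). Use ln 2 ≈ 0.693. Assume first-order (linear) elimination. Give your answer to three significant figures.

(a) 4540 mg; (b) 409 mg/h

LD = Vd × C = 850.0 × 5.34 = 4539 mg
CL = 0.693 × Vd / t½ = 0.693 × 850.0 / 7.7 = 76.50 L/h
Infusion rate = CL × Css = 76.50 × 5.34 = 408.5 mg/h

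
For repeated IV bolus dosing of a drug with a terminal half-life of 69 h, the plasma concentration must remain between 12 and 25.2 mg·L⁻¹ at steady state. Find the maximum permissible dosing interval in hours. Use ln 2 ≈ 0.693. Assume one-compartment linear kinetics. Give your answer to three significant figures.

73.9 h

k = 0.693 / t½ = 0.693 / 69 = 0.01004 h⁻¹
Between IV bolus doses, concentration decays as C = C₀·e^(−kτ), so C_peak/C_trough = e^(kτ).
τ_max = ln(C_peak/C_trough) / k = ln(25.2/12) / 0.01004 = 0.7419 / 0.01004 = 73.89 h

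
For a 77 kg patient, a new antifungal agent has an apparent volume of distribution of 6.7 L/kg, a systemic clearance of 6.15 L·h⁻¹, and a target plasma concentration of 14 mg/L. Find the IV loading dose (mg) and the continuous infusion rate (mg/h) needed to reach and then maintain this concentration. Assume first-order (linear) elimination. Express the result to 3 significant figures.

(a) 7220 mg; (b) 86.1 mg/h

Vd(total) = 77 kg × 6.7 L/kg = 515.9 L
LD = Vd · C_target = 515.9 × 14 = 7223 mg
Maintenance infusion rate = CL × Css = 6.150 × 14 = 86.10 mg/h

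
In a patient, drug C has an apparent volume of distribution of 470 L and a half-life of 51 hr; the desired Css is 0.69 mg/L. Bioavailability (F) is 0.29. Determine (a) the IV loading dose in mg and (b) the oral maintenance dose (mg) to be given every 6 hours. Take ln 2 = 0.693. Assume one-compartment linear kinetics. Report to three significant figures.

LD = Vd × C = 470.0 × 0.69 = 324.3 mg
CL = 0.693 × Vd / t½ = 0.693 × 470.0 / 51 = 6.386 L/h
D = CL × Css × τ / F = 6.386 × 0.69 × 6 / 0.29 = 91.17 mg

(a) 324 mg; (b) 91.2 mg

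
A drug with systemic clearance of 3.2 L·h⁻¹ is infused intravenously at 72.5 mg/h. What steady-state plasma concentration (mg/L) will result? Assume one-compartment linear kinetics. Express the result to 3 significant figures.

22.7 mg/L

Css = rate / CL = 72.5 / 3.200 = 22.66 mg/L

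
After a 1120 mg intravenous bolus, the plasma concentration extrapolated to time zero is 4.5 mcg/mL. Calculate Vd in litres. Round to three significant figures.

249 L

Immediately after an IV bolus, C₀ = Dose / Vd, so Vd = Dose / C₀.
Vd = 1120 / 4.5 = 248.9 L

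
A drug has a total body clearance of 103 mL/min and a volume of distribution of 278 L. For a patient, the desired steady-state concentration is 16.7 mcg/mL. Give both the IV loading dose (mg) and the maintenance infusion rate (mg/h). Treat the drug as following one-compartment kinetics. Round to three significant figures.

(a) 4640 mg; (b) 103 mg/h

LD = Vd · C_target = 278.0 × 16.7 = 4643 mg
CL = 103 mL/min × 60/1000 = 6.180 L/h
Maintenance infusion rate = CL × Css = 6.180 × 16.7 = 103.2 mg/h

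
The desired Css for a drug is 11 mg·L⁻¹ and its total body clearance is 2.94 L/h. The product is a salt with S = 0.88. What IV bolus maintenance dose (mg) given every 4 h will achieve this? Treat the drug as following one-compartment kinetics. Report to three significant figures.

147 mg

D = CL × Css × τ / S = 2.940 × 11 × 4 / 0.88 = 147.0 mg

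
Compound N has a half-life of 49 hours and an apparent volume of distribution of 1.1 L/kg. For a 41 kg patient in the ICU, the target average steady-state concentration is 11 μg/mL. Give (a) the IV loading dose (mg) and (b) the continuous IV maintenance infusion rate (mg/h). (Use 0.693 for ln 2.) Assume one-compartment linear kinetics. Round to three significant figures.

Vd = 1.1 L/kg × 41 kg = 45.10 L
LD = Vd × C = 45.10 × 11 = 496.1 mg
CL = 0.693 × Vd / t½ = 0.693 × 45.10 / 49 = 0.6378 L/h
Infusion rate = CL × Css = 0.6378 × 11 = 7.016 mg/h

(a) 496 mg; (b) 7.02 mg/h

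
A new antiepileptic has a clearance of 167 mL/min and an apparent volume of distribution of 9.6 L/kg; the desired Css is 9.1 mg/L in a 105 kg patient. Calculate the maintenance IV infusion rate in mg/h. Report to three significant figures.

91.2 mg/h

Convert clearance: 167 mL/min × 60 min/h ÷ 1000 mL/L = 10.02 L/h
R₀ = 10.02 × 9.1 = 91.18 mg/h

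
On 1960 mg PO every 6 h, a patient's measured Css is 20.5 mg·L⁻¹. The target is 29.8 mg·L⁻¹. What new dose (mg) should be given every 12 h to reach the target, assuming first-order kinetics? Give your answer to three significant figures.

With linear kinetics, Css is proportional to dose rate (D/τ) at fixed clearance.
D₂ = D₁ × (Css,target / Css,current) × (τ₂/τ₁) = 1960 × (29.8/20.5) × (12/6) = 5698 mg

5700 mg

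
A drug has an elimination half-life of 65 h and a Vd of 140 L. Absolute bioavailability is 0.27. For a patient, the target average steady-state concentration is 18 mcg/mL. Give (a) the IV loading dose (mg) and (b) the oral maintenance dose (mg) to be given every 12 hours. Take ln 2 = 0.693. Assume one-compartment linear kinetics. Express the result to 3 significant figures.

LD = Vd × C = 140.0 × 18 = 2520 mg
CL = 0.693 × Vd / t½ = 0.693 × 140.0 / 65 = 1.493 L/h
D = CL × Css × τ / F = 1.493 × 18 × 12 / 0.27 = 1194 mg

(a) 2520 mg; (b) 1190 mg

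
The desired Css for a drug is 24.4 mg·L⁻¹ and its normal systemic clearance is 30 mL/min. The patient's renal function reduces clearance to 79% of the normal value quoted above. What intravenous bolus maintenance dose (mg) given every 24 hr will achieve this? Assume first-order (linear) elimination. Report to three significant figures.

833 mg

Convert clearance: 30 mL/min × 60 min/h ÷ 1000 mL/L = 1.800 L/h
Patient clearance = 0.79 × 1.800 = 1.422 L/h
D = CL × Css × τ = 1.422 × 24.4 × 24 = 832.7 mg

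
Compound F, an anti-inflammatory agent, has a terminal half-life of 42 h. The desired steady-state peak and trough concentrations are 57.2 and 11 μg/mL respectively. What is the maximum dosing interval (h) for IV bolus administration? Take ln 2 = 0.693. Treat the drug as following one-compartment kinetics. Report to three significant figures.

99.9 h

k = 0.693 / t½ = 0.693 / 42 = 0.01650 h⁻¹
Between IV bolus doses, concentration decays as C = C₀·e^(−kτ), so C_peak/C_trough = e^(kτ).
τ_max = ln(C_peak/C_trough) / k = ln(57.2/11) / 0.01650 = 1.649 / 0.01650 = 99.94 h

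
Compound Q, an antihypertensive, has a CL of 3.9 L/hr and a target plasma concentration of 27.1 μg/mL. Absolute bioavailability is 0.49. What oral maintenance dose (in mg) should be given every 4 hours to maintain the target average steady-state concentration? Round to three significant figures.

863 mg

D = CL × Css × τ / F = 3.900 × 27.1 × 4 / 0.49 = 862.8 mg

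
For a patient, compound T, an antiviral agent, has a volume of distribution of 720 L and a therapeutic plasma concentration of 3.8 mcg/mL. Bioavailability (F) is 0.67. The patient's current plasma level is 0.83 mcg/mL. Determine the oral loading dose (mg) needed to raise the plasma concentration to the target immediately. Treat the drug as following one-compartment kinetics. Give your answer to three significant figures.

Concentration deficit ΔC = 3.8 − 0.83 = 2.970 mg/L
LD = Vd × ΔC / F = 720.0 × 2.970 / 0.67 = 3192 mg

3190 mg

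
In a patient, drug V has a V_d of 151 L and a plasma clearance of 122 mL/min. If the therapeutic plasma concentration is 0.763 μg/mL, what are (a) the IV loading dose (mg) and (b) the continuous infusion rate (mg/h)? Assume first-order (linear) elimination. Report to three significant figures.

Loading: fill Vd to C_target → 151.0 L × 0.763 mg/L = 115.2 mg
CL = 122 mL/min × 60/1000 = 7.320 L/h
Infusion rate = 7.320 L/h × 0.763 mg/L = 5.585 mg/h

(a) 115 mg; (b) 5.59 mg/h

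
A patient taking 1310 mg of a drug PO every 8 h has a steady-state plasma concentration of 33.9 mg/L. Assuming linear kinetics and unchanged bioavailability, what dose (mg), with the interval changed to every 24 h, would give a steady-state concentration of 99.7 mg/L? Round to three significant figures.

For first-order elimination, Css ∝ F·D/(CL·τ); F and CL are unchanged, so Css ∝ D/τ.
D₂ = D₁ × (Css,target / Css,current) × (τ₂/τ₁) = 1310 × (99.7/33.9) × (24/8) = 11560 mg

11600 mg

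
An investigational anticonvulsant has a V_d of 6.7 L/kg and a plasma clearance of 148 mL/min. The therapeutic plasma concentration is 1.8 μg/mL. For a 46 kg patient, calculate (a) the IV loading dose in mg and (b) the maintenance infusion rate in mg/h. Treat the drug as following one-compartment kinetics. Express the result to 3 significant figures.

(a) 555 mg; (b) 16.0 mg/h

Vd = 6.7 L/kg × 46 kg = 308.2 L
Loading: fill Vd to C_target → 308.2 L × 1.8 mg/L = 554.8 mg
CL = 148 mL/min × 60/1000 = 8.880 L/h
Maintenance: replace elimination → rate = CL × Css = 8.880 × 1.8 = 15.98 mg/h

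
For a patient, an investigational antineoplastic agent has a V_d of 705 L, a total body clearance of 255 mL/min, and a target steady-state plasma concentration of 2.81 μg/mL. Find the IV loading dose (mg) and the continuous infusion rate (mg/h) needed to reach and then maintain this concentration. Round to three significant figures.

Loading dose = Vd × C = 705.0 × 2.81 = 1981 mg
CL = 255 mL/min × 60/1000 = 15.30 L/h
Maintenance infusion rate = CL × Css = 15.30 × 2.81 = 42.99 mg/h

(a) 1980 mg; (b) 43.0 mg/h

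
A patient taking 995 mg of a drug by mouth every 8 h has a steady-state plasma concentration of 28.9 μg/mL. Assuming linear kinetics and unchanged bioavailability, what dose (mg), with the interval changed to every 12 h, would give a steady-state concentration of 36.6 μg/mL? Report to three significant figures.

1890 mg

With linear kinetics, Css is proportional to dose rate (D/τ) at fixed clearance.
D₂ = D₁ × (Css,target / Css,current) × (τ₂/τ₁) = 995 × (36.6/28.9) × (12/8) = 1890 mg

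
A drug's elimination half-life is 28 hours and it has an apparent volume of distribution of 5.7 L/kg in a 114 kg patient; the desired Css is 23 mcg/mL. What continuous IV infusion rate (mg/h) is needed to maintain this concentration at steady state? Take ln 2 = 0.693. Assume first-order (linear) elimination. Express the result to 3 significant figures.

Vd(total) = 114 kg × 5.7 L/kg = 649.8 L
k = 0.693/28 = 0.02475 h⁻¹, so CL = k·Vd = 0.02475 × 649.8 = 16.08 L/h
Infusion rate = CL × Css = 16.08 × 23 = 369.8 mg/h

370 mg/h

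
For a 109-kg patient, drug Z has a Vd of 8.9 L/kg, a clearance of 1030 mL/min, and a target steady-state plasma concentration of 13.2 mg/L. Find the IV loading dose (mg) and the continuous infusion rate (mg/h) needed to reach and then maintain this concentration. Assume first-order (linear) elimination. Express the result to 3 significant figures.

Vd = 8.9 L/kg × 109 kg = 970.1 L
Loading: fill Vd to C_target → 970.1 L × 13.2 mg/L = 12810 mg
CL = 1030 mL/min = 1030 × 0.06 = 61.80 L/h
Maintenance infusion rate = CL × Css = 61.80 × 13.2 = 815.8 mg/h

(a) 12800 mg; (b) 816 mg/h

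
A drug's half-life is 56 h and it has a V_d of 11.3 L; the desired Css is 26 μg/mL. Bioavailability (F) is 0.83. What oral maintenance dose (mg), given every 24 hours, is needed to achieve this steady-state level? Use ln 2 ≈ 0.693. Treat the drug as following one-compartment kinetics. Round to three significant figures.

CL = 0.693 × Vd / t½ = 0.693 × 11.30 / 56 = 0.1398 L/h
D = CL × Css × τ / F = 0.1398 × 26 × 24 / 0.83 = 105.1 mg

105 mg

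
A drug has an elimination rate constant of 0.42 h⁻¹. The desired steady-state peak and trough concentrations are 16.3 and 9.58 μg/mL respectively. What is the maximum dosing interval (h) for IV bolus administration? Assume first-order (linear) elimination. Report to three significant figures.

Between IV bolus doses, concentration decays as C = C₀·e^(−kτ), so C_peak/C_trough = e^(kτ).
τ_max = ln(C_peak/C_trough) / k = ln(16.3/9.58) / 0.4200 = 0.5315 / 0.4200 = 1.265 h

1.27 h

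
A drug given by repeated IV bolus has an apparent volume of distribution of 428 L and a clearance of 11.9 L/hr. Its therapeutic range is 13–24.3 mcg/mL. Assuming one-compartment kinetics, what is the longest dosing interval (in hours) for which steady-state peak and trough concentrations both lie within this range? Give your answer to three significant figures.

k = CL / Vd = 11.90 / 428.0 = 0.02780 h⁻¹
Between IV bolus doses, concentration decays as C = C₀·e^(−kτ), so C_peak/C_trough = e^(kτ).
τ_max = ln(C_peak/C_trough) / k = ln(24.3/13) / 0.02780 = 0.6255 / 0.02780 = 22.50 h

22.5 h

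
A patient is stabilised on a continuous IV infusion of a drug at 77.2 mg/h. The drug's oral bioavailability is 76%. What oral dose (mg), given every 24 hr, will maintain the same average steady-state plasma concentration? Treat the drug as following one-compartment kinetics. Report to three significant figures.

To maintain the same Css, the systemic dosing rate must be unchanged: F·D/τ = infusion rate.
D = rate × τ / F = 77.2 × 24 / 0.76 = 2438 mg

2440 mg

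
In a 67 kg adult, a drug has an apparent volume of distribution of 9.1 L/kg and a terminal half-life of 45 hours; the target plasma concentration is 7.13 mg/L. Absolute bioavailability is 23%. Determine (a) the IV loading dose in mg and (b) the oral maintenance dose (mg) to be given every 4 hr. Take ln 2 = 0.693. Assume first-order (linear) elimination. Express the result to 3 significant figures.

Total Vd = 9.1 × 67 = 609.7 L
LD = Vd × C = 609.7 × 7.13 = 4347 mg
CL = 0.693 × Vd / t½ = 0.693 × 609.7 / 45 = 9.389 L/h
D = CL × Css × τ / F = 9.389 × 7.13 × 4 / 0.23 = 1164 mg

(a) 4350 mg; (b) 1160 mg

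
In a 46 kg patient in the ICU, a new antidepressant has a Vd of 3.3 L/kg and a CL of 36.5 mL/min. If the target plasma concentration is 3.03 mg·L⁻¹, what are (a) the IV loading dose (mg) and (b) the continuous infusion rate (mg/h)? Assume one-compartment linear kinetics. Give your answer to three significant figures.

Vd(total) = 46 kg × 3.3 L/kg = 151.8 L
Loading dose = Vd × C = 151.8 × 3.03 = 460.0 mg
CL = 36.5 mL/min × 60/1000 = 2.190 L/h
Maintenance infusion rate = CL × Css = 2.190 × 3.03 = 6.636 mg/h

(a) 460 mg; (b) 6.64 mg/h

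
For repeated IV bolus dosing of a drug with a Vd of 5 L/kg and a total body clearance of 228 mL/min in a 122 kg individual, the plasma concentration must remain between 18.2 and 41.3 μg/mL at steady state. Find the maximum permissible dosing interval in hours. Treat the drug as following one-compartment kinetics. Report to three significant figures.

36.5 h

Total Vd = 5 × 122 = 610.0 L
CL = 228 mL/min × 60/1000 = 13.68 L/h
k = CL / Vd = 13.68 / 610.0 = 0.02243 h⁻¹
Between IV bolus doses, concentration decays as C = C₀·e^(−kτ), so C_peak/C_trough = e^(kτ).
τ_max = ln(C_peak/C_trough) / k = ln(41.3/18.2) / 0.02243 = 0.8194 / 0.02243 = 36.53 h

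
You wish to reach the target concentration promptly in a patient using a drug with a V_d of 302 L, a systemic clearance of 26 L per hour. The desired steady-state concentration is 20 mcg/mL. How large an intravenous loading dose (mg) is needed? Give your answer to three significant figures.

6040 mg

LD = Vd × C = 302.0 × 20.00 = 6040 mg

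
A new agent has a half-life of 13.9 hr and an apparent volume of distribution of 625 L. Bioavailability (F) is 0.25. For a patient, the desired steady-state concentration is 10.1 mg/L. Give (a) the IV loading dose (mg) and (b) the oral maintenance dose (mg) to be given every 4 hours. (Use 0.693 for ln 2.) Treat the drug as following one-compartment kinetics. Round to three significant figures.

LD = Vd × C = 625.0 × 10.1 = 6313 mg
CL = 0.693 × Vd / t½ = 0.693 × 625.0 / 13.9 = 31.16 L/h
D = CL × Css × τ / F = 31.16 × 10.1 × 4 / 0.25 = 5035 mg

(a) 6310 mg; (b) 5040 mg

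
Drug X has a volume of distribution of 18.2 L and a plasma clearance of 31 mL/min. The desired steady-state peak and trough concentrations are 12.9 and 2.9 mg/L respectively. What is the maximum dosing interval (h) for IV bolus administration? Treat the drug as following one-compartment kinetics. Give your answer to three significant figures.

CL = 31 mL/min = 31 × 0.06 = 1.860 L/h
k = CL / Vd = 1.860 / 18.20 = 0.1022 h⁻¹
Between IV bolus doses, concentration decays as C = C₀·e^(−kτ), so C_peak/C_trough = e^(kτ).
τ_max = ln(C_peak/C_trough) / k = ln(12.9/2.9) / 0.1022 = 1.493 / 0.1022 = 14.61 h

14.6 h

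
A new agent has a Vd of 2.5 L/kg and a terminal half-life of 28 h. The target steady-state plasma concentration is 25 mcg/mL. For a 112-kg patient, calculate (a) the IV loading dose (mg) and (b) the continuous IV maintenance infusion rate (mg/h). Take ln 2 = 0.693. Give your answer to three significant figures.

(a) 7000 mg; (b) 173 mg/h

Vd(total) = 112 kg × 2.5 L/kg = 280.0 L
LD = Vd × C = 280.0 × 25 = 7000 mg
CL = 0.693 × Vd / t½ = 0.693 × 280.0 / 28 = 6.930 L/h
Infusion rate = CL × Css = 6.930 × 25 = 173.3 mg/h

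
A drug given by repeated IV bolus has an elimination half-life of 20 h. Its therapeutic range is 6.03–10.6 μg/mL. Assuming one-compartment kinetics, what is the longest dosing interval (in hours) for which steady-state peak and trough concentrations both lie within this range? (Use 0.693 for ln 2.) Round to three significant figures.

k = 0.693 / t½ = 0.693 / 20 = 0.03465 h⁻¹
Between IV bolus doses, concentration decays as C = C₀·e^(−kτ), so C_peak/C_trough = e^(kτ).
τ_max = ln(C_peak/C_trough) / k = ln(10.6/6.03) / 0.03465 = 0.5641 / 0.03465 = 16.28 h

16.3 h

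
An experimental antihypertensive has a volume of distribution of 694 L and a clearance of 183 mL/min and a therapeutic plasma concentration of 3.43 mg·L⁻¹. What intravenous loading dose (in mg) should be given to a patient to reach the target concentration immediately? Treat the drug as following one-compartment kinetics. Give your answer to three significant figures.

2380 mg

LD = Vd × C = 694.0 × 3.430 = 2380 mg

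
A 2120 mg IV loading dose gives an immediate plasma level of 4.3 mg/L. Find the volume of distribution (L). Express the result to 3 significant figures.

Immediately after an IV bolus, C₀ = Dose / Vd, so Vd = Dose / C₀.
Vd = 2120 / 4.3 = 493.0 L

493 L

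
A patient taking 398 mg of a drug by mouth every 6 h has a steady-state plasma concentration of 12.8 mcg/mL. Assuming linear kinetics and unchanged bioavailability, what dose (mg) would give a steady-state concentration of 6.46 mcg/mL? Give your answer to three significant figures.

201 mg

For first-order elimination, Css ∝ F·D/(CL·τ); F and CL are unchanged, so Css ∝ D/τ.
D₂ = D₁ × (Css,target / Css,current) = 398 × 6.46/12.8 = 200.9 mg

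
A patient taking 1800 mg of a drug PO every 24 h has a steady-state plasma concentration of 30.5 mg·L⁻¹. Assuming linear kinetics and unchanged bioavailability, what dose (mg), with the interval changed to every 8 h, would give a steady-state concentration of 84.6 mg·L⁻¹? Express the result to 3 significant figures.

1660 mg

For first-order elimination, Css ∝ F·D/(CL·τ); F and CL are unchanged, so Css ∝ D/τ.
D₂ = D₁ × (Css,target / Css,current) × (τ₂/τ₁) = 1800 × (84.6/30.5) × (8/24) = 1664 mg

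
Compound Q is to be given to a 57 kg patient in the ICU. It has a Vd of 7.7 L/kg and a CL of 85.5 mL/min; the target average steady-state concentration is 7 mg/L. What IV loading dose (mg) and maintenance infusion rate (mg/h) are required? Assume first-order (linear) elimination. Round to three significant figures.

Vd(total) = 57 kg × 7.7 L/kg = 438.9 L
Loading: fill Vd to C_target → 438.9 L × 7 mg/L = 3072 mg
Convert clearance: 85.5 mL/min × 60 min/h ÷ 1000 mL/L = 5.130 L/h
Maintenance: replace elimination → rate = CL × Css = 5.130 × 7 = 35.91 mg/h

(a) 3070 mg; (b) 35.9 mg/h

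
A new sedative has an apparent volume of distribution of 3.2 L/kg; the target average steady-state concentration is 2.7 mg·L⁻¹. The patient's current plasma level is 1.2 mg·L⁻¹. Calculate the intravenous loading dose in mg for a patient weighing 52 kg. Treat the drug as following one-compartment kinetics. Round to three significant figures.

250 mg

Total Vd = 3.2 × 52 = 166.4 L
The loading dose fills Vd to the target concentration.
Concentration deficit ΔC = 2.7 − 1.2 = 1.500 mg/L
LD = Vd × ΔC = 166.4 × 1.500 = 249.6 mg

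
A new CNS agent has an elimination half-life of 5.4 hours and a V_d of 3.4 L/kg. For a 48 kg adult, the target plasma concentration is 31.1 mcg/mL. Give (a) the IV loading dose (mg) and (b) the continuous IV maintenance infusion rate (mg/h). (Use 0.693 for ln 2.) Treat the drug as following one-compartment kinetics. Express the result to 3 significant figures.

(a) 5080 mg; (b) 651 mg/h

Total Vd = 3.4 × 48 = 163.2 L
LD = Vd × C = 163.2 × 31.1 = 5076 mg
CL = 0.693 × Vd / t½ = 0.693 × 163.2 / 5.4 = 20.94 L/h
Infusion rate = CL × Css = 20.94 × 31.1 = 651.2 mg/h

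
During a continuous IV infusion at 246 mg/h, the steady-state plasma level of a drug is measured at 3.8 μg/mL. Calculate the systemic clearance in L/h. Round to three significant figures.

At steady state, infusion rate = CL × Css, so CL = rate / Css.
CL = 246 / 3.8 = 64.74 L/h

64.7 L/h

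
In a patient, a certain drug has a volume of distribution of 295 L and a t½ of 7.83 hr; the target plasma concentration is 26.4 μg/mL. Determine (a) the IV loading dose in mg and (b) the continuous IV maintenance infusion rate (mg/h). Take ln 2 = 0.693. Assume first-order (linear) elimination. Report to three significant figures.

(a) 7790 mg; (b) 689 mg/h

LD = Vd × C = 295.0 × 26.4 = 7788 mg
CL = 0.693 × Vd / t½ = 0.693 × 295.0 / 7.83 = 26.11 L/h
Infusion rate = CL × Css = 26.11 × 26.4 = 689.3 mg/h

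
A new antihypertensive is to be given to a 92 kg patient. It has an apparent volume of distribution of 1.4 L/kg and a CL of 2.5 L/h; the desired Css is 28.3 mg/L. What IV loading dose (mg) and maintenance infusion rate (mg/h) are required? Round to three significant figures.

Vd = 1.4 L/kg × 92 kg = 128.8 L
LD = Vd · C_target = 128.8 × 28.3 = 3645 mg
Maintenance infusion rate = CL × Css = 2.500 × 28.3 = 70.75 mg/h

(a) 3650 mg; (b) 70.8 mg/h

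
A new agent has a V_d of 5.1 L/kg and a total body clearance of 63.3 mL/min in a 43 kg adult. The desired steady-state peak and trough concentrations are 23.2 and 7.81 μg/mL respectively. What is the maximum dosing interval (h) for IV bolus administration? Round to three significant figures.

Total Vd = 5.1 × 43 = 219.3 L
CL = 63.3 mL/min × 60/1000 = 3.798 L/h
k = CL / Vd = 3.798 / 219.3 = 0.01732 h⁻¹
Between IV bolus doses, concentration decays as C = C₀·e^(−kτ), so C_peak/C_trough = e^(kτ).
τ_max = ln(C_peak/C_trough) / k = ln(23.2/7.81) / 0.01732 = 1.089 / 0.01732 = 62.88 h

62.9 h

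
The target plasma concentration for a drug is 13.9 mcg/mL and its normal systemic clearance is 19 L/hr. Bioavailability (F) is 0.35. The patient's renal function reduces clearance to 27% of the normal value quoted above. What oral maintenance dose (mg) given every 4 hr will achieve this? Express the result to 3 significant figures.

815 mg

Patient clearance = 0.27 × 19.00 = 5.130 L/h
At steady state, dose per interval replaces the amount cleared in that interval: F·D/τ = CL·Css.
D = CL × Css × τ / F = 5.130 × 13.9 × 4 / 0.35 = 814.9 mg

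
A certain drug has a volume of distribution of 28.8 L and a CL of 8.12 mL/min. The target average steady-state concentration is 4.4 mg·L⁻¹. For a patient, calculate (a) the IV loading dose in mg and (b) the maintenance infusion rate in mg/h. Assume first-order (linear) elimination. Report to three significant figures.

(a) 127 mg; (b) 2.14 mg/h

LD = Vd · C_target = 28.80 × 4.4 = 126.7 mg
CL = 8.12 mL/min = 8.12 × 0.06 = 0.4872 L/h
Maintenance infusion rate = CL × Css = 0.4872 × 4.4 = 2.144 mg/h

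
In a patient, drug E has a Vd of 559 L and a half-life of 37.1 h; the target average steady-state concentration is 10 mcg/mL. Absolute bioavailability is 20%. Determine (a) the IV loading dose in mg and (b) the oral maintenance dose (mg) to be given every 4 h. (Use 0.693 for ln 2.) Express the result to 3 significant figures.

(a) 5590 mg; (b) 2090 mg

LD = Vd × C = 559.0 × 10 = 5590 mg
CL = 0.693 × Vd / t½ = 0.693 × 559.0 / 37.1 = 10.44 L/h
D = CL × Css × τ / F = 10.44 × 10 × 4 / 0.2 = 2088 mg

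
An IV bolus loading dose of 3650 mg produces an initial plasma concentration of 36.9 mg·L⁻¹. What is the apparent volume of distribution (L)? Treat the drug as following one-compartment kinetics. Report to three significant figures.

98.9 L

Immediately after an IV bolus, C₀ = Dose / Vd, so Vd = Dose / C₀.
Vd = 3650 / 36.9 = 98.92 L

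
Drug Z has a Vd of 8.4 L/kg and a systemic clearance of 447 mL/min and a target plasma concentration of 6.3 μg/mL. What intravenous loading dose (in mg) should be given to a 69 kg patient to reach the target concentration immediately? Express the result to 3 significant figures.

Vd = 8.4 L/kg × 69 kg = 579.6 L
LD = Vd × C = 579.6 × 6.300 = 3651 mg

3650 mg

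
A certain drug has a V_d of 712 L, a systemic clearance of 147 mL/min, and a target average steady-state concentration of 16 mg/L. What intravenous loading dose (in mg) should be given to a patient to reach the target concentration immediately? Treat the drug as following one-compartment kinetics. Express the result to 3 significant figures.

11400 mg

LD = Vd × C = 712.0 × 16.00 = 11390 mg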